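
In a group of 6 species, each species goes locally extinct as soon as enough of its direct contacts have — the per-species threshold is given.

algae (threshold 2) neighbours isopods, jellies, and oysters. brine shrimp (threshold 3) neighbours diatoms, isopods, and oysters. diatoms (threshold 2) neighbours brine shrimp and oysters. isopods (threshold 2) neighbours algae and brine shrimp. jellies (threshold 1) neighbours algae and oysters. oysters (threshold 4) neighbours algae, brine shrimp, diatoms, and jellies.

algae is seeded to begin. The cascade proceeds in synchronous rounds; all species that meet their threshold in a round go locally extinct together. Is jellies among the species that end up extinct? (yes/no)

Round 1 — algae goes locally extinct (initial).
Round 2 — checking thresholds:
  isopods: 1 of 2 neighbours < 2, below threshold.
  jellies: 1 of 2 neighbours ≥ 1, goes locally extinct.
  oysters: 1 of 4 neighbours < 4, below threshold.
Round 3 — no new extinctions; cascade stops.

yes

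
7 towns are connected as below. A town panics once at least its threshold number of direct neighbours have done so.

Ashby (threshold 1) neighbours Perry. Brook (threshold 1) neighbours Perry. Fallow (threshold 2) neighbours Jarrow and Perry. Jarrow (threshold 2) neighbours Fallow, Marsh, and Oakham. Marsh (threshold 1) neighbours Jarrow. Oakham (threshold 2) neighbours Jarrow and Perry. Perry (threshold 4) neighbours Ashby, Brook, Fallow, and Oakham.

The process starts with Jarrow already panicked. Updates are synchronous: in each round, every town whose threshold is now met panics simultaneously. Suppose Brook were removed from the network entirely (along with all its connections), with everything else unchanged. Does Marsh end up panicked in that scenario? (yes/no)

yes

With Brook removed:
Round 1 — Jarrow panics (initial).
Round 2 — checking thresholds:
  Fallow: 1 of 2 neighbours < 2, holds.
  Marsh: 1 of 1 neighbours ≥ 1, panics.
  Oakham: 1 of 2 neighbours < 2, holds.
Round 3 — no new panics; cascade stops.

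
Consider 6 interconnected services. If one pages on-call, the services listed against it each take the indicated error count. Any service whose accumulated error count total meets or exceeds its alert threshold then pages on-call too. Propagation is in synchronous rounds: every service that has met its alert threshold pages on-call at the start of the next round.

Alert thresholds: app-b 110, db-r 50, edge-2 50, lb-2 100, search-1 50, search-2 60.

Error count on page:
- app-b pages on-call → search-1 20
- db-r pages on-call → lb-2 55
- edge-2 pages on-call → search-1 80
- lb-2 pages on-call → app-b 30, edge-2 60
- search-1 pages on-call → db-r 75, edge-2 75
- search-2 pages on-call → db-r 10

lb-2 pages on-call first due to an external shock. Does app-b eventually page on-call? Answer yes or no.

Round 1 — lb-2 pages on-call (initial).
  app-b: +30 → 30 < 110
  edge-2: +60 → 60 ≥ 50
Round 2 — edge-2 pages on-call.
  search-1: +80 → 80 ≥ 50
Round 3 — search-1 pages on-call.
  db-r: +75 → 75 ≥ 50
Round 4 — db-r pages on-call.
No further pages.

no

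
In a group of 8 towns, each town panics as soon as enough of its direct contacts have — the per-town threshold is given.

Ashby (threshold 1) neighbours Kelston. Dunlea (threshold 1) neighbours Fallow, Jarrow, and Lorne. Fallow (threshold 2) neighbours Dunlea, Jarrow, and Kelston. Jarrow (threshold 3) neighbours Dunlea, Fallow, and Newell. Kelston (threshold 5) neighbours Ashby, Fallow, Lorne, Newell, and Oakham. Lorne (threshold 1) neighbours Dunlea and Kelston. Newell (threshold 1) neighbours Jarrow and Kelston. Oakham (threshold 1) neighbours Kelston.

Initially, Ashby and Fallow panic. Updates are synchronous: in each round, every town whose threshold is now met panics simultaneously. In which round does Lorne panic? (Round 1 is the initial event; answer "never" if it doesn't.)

Round 1 — Ashby, Fallow panic (initial).
Round 2 — checking thresholds:
  Dunlea: 1 of 3 neighbours ≥ 1, panics.
  Jarrow: 1 of 3 neighbours < 3, not yet.
  Kelston: 2 of 5 neighbours < 5, not yet.
Round 3 — checking thresholds:
  Jarrow: 2 of 3 neighbours < 3, not yet.
  Kelston: 2 of 5 neighbours < 5, not yet.
  Lorne: 1 of 2 neighbours ≥ 1, panics.
Round 4 — no new panics; cascade stops.

3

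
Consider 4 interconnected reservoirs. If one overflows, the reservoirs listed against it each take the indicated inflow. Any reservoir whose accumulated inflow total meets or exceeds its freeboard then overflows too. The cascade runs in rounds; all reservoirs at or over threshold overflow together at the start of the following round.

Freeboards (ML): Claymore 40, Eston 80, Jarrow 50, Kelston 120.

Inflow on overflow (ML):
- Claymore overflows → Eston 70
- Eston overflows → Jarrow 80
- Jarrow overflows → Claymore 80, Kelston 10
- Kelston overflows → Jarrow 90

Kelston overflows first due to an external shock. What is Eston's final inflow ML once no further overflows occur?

70

Round 1 — Kelston overflows (initial).
  Jarrow: +90 → 90 ≥ 50
Round 2 — Jarrow overflows.
  Claymore: +80 → 80 ≥ 40
Round 3 — Claymore overflows.
  Eston: +70 → 70 < 80
No further overflows.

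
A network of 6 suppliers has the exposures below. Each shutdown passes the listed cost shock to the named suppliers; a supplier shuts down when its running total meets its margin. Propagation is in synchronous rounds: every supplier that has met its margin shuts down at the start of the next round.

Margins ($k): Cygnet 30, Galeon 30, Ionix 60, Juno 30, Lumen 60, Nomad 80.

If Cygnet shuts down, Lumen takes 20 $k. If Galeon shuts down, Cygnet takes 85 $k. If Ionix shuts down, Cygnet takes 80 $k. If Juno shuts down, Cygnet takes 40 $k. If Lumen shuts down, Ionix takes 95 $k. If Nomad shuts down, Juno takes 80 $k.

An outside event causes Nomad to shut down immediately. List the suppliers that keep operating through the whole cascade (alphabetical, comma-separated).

Round 1 — Nomad shuts down (initial).
  Juno: +80 → 80 ≥ 30
Round 2 — Juno shuts down.
  Cygnet: +40 → 40 ≥ 30
Round 3 — Cygnet shuts down.
  Lumen: +20 → 20 < 60
No further shutdowns.

Galeon, Ionix, Lumen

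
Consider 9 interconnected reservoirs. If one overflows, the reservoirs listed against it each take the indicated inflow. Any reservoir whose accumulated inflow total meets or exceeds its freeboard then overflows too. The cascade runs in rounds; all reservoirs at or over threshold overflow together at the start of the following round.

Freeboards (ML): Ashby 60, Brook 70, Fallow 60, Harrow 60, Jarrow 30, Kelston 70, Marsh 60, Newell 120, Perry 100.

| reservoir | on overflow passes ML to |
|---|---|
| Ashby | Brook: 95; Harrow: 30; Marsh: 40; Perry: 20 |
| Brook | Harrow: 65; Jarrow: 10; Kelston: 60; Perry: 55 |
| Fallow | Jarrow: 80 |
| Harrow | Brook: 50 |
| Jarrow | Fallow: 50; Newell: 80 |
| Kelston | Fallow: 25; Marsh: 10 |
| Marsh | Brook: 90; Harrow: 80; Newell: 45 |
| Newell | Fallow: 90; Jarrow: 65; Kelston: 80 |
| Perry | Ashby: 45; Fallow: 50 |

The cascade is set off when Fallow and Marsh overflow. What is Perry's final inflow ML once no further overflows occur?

Round 1 — Fallow, Marsh overflow (initial).
  Brook: +90 → 90 ≥ 70
  Harrow: +80 → 80 ≥ 60
  Jarrow: +80 → 80 ≥ 30
  Newell: +45 → 45 < 120
Round 2 — Brook, Harrow, Jarrow overflow.
  Kelston: +60 → 60 < 70
  Newell: +80 → 125 ≥ 120
  Perry: +55 → 55 < 100
Round 3 — Newell overflows.
  Kelston: +80 → 140 ≥ 70
Round 4 — Kelston overflows.
No further overflows.

55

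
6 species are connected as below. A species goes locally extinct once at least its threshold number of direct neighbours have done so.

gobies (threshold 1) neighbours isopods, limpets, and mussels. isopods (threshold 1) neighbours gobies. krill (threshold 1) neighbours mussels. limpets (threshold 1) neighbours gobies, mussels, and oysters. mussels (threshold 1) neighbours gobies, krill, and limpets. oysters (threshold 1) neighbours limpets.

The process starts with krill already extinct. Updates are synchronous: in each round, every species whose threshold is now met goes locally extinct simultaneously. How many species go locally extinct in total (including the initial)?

6

Round 1 — krill goes locally extinct (initial).
Round 2 — checking thresholds:
  mussels: 1 of 3 neighbours ≥ 1, goes locally extinct.
Round 3 — checking thresholds:
  gobies: 1 of 3 neighbours ≥ 1, goes locally extinct.
  limpets: 1 of 3 neighbours ≥ 1, goes locally extinct.
Round 4 — checking thresholds:
  isopods: 1 of 1 neighbours ≥ 1, goes locally extinct.
  oysters: 1 of 1 neighbours ≥ 1, goes locally extinct.
Round 5 — no new extinctions; cascade stops.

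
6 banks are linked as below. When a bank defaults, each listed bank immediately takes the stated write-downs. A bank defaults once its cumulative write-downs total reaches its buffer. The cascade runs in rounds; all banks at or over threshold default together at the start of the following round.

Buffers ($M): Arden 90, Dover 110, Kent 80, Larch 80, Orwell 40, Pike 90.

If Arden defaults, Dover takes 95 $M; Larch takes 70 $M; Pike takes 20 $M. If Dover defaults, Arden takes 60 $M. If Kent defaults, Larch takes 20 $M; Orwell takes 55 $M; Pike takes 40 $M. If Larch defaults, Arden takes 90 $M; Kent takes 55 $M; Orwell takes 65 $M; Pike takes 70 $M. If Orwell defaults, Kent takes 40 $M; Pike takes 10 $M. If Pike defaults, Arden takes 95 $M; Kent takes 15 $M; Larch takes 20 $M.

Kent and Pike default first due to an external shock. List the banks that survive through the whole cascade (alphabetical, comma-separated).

Round 1 — Kent, Pike default (initial).
  Arden: +95 → 95 ≥ 90
  Larch: +20+20 → 40 < 80
  Orwell: +55 → 55 ≥ 40
Round 2 — Arden, Orwell default.
  Dover: +95 → 95 < 110
  Larch: +70 → 110 ≥ 80
Round 3 — Larch defaults.
No further defaults.

Dover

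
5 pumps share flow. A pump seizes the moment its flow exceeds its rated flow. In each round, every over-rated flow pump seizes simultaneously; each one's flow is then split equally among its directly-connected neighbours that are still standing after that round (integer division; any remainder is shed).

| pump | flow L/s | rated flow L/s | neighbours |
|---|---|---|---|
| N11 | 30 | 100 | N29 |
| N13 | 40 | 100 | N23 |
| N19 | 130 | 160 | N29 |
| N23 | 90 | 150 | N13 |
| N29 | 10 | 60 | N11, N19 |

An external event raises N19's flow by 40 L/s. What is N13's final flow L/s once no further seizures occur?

40

Round 1 — N19 at 170 > 160. N19 seizes.
  N19 sheds 170 L/s to N29: 170 each.
    N29: 10+170 = 180 > 60
Round 2 — N29 seizes.
  N29 sheds 180 L/s to N11: 180 each.
    N11: 30+180 = 210 > 100
Round 3 — N11 seizes.
  N11 sheds 210 L/s: no online neighbours, lost.
No further seizures.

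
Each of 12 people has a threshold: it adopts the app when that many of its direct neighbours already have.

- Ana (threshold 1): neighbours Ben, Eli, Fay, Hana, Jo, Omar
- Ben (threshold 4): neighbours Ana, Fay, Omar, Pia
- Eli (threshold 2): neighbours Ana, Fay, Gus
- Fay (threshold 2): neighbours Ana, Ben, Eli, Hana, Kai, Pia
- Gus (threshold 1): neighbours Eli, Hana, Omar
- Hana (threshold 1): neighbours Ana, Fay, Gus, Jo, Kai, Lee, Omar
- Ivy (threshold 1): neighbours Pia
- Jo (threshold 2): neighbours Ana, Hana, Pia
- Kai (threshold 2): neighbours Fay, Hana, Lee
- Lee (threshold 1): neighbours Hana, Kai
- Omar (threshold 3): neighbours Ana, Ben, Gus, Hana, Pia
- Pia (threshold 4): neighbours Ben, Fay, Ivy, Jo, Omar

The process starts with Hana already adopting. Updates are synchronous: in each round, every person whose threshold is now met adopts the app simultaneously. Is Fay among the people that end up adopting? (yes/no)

Round 1 — Hana adopts the app (initial).
Round 2 — checking thresholds:
  Ana: 1 of 6 neighbours ≥ 1, adopts the app.
  Fay: 1 of 6 neighbours < 2, below threshold.
  Gus: 1 of 3 neighbours ≥ 1, adopts the app.
  Jo: 1 of 3 neighbours < 2, below threshold.
  Kai: 1 of 3 neighbours < 2, below threshold.
  Lee: 1 of 2 neighbours ≥ 1, adopts the app.
  Omar: 1 of 5 neighbours < 3, below threshold.
Round 3 — checking thresholds:
  Ben: 1 of 4 neighbours < 4, below threshold.
  Eli: 2 of 3 neighbours ≥ 2, adopts the app.
  Fay: 2 of 6 neighbours ≥ 2, adopts the app.
  Jo: 2 of 3 neighbours ≥ 2, adopts the app.
  Kai: 2 of 3 neighbours ≥ 2, adopts the app.
  Omar: 3 of 5 neighbours ≥ 3, adopts the app.
Round 4 — no new adoptions; cascade stops.

yes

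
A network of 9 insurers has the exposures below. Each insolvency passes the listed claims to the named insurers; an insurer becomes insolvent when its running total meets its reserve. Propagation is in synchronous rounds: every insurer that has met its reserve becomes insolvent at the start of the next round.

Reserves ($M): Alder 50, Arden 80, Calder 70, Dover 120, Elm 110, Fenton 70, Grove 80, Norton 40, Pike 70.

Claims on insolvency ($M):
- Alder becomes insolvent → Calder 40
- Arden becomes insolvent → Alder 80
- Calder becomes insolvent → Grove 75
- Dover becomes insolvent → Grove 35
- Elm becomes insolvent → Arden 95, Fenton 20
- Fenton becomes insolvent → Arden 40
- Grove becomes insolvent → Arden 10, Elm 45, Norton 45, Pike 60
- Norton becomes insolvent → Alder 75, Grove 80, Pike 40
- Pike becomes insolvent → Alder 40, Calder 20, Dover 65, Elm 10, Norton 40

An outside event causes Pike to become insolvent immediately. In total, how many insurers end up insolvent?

4

Round 1 — Pike becomes insolvent (initial).
  Alder: +40 → 40 < 50
  Calder: +20 → 20 < 70
  Dover: +65 → 65 < 120
  Elm: +10 → 10 < 110
  Norton: +40 → 40 ≥ 40
Round 2 — Norton becomes insolvent.
  Alder: +75 → 115 ≥ 50
  Grove: +80 → 80 ≥ 80
Round 3 — Alder, Grove become insolvent.
  Arden: +10 → 10 < 80
  Calder: +40 → 60 < 70
  Elm: +45 → 55 < 110
No further insolvencies.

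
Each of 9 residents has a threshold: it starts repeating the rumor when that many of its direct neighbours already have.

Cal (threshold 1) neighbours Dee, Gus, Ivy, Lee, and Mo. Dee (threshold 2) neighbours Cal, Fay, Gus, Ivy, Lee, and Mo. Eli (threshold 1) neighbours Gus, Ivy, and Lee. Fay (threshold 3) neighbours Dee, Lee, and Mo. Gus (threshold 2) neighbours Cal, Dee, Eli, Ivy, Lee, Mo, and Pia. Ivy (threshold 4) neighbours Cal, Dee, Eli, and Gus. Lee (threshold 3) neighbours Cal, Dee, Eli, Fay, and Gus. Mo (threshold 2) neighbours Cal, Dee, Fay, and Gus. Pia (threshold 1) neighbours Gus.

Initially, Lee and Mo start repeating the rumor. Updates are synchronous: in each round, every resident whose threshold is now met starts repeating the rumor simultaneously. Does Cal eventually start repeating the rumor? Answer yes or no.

yes

Round 1 — Lee, Mo start repeating the rumor (initial).
Round 2 — checking thresholds:
  Cal: 2 of 5 neighbours ≥ 1, starts repeating the rumor.
  Dee: 2 of 6 neighbours ≥ 2, starts repeating the rumor.
  Eli: 1 of 3 neighbours ≥ 1, starts repeating the rumor.
  Fay: 2 of 3 neighbours < 3, holds.
  Gus: 2 of 7 neighbours ≥ 2, starts repeating the rumor.
Round 3 — checking thresholds:
  Fay: 3 of 3 neighbours ≥ 3, starts repeating the rumor.
  Ivy: 4 of 4 neighbours ≥ 4, starts repeating the rumor.
  Pia: 1 of 1 neighbours ≥ 1, starts repeating the rumor.
Round 4 — no new spreads; cascade stops.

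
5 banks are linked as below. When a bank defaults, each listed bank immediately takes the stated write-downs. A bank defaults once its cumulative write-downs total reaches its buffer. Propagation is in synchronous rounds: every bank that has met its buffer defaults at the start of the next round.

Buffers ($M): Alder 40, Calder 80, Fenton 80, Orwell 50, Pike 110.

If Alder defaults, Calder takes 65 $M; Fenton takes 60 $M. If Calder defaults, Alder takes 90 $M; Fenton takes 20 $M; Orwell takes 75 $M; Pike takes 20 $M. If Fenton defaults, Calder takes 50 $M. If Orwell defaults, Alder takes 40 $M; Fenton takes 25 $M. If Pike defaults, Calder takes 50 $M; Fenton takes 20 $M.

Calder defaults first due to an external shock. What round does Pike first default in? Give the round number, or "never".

Round 1 — Calder defaults (initial).
  Alder: +90 → 90 ≥ 40
  Fenton: +20 → 20 < 80
  Orwell: +75 → 75 ≥ 50
  Pike: +20 → 20 < 110
Round 2 — Alder, Orwell default.
  Fenton: +60+25 → 105 ≥ 80
Round 3 — Fenton defaults.
No further defaults.

never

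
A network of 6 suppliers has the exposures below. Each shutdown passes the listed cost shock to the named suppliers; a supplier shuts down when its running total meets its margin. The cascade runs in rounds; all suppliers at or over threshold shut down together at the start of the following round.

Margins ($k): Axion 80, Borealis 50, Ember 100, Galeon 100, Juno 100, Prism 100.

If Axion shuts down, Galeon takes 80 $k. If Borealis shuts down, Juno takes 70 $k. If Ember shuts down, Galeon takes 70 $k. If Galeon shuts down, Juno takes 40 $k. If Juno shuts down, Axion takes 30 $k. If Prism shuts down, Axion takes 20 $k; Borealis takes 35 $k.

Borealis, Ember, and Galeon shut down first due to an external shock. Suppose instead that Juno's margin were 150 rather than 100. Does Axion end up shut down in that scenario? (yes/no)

With Juno's margin at 150:
Round 1 — Borealis, Ember, Galeon shut down (initial).
  Juno: +70+40 → 110 < 150
No further shutdowns.

no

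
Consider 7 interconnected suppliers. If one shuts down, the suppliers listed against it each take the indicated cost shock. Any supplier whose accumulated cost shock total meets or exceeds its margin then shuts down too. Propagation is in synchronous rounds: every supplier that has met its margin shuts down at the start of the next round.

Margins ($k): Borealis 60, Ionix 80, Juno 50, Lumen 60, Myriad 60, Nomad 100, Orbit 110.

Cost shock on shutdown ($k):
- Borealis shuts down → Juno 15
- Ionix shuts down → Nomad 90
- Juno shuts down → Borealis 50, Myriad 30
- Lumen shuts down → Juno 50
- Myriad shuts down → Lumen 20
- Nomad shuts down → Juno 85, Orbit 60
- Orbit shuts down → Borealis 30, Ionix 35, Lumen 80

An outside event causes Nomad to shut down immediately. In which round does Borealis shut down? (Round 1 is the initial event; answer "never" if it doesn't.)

Round 1 — Nomad shuts down (initial).
  Juno: +85 → 85 ≥ 50
  Orbit: +60 → 60 < 110
Round 2 — Juno shuts down.
  Borealis: +50 → 50 < 60
  Myriad: +30 → 30 < 60
No further shutdowns.

never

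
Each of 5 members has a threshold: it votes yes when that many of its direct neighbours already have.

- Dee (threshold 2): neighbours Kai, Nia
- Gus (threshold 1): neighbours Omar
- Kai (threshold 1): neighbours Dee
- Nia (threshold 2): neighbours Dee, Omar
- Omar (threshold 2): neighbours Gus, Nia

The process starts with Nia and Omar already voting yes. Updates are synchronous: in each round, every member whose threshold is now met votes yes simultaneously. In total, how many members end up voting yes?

3

Round 1 — Nia, Omar vote yes (initial).
Round 2 — checking thresholds:
  Dee: 1 of 2 neighbours < 2, not yet.
  Gus: 1 of 1 neighbours ≥ 1, votes yes.
Round 3 — no new yes votes; cascade stops.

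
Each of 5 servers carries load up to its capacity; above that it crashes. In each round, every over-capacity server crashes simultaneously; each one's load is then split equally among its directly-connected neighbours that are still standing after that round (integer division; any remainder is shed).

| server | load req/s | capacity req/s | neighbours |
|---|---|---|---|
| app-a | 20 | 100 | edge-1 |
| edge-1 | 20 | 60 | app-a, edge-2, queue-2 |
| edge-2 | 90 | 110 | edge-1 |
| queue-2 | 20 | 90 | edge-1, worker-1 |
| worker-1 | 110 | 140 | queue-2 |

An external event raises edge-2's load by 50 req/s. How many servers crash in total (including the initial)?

4

Round 1 — edge-2 at 140 > 110. edge-2 crashes.
  edge-2 sheds 140 req/s to edge-1: 140 each.
    edge-1: 20+140 = 160 > 60
Round 2 — edge-1 crashes.
  edge-1 sheds 160 req/s to app-a, queue-2: 80 each.
    app-a: 20+80 = 100 ≤ 100
    queue-2: 20+80 = 100 > 90
Round 3 — queue-2 crashes.
  queue-2 sheds 100 req/s to worker-1: 100 each.
    worker-1: 110+100 = 210 > 140
Round 4 — worker-1 crashes.
  worker-1 sheds 210 req/s: no online neighbours, lost.
No further crashes.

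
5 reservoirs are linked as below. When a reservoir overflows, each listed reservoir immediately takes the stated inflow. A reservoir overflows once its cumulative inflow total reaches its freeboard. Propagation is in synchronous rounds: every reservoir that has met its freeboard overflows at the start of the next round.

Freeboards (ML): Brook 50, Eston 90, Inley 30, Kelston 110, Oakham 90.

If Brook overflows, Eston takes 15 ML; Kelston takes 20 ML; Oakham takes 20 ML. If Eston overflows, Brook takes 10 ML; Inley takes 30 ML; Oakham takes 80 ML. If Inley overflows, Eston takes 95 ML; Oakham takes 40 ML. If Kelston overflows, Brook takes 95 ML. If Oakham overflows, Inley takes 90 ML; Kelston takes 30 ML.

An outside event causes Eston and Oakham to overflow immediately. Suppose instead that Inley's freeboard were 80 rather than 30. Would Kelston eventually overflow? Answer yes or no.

no

With Inley's freeboard at 80:
Round 1 — Eston, Oakham overflow (initial).
  Brook: +10 → 10 < 50
  Inley: +30+90 → 120 ≥ 80
  Kelston: +30 → 30 < 110
Round 2 — Inley overflows.
No further overflows.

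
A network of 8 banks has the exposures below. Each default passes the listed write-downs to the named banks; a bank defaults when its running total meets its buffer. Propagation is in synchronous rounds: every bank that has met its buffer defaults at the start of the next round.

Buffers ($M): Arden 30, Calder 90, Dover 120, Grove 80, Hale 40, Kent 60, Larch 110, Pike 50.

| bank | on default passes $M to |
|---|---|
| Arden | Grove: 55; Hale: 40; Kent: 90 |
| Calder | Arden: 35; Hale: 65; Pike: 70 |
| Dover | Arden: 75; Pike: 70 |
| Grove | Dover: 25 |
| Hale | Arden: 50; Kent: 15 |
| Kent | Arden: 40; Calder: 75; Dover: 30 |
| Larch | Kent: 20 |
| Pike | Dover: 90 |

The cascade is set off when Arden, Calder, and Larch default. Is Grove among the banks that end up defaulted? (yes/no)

Round 1 — Arden, Calder, Larch default (initial).
  Grove: +55 → 55 < 80
  Hale: +40+65 → 105 ≥ 40
  Kent: +90+20 → 110 ≥ 60
  Pike: +70 → 70 ≥ 50
Round 2 — Hale, Kent, Pike default.
  Dover: +30+90 → 120 ≥ 120
Round 3 — Dover defaults.
No further defaults.

no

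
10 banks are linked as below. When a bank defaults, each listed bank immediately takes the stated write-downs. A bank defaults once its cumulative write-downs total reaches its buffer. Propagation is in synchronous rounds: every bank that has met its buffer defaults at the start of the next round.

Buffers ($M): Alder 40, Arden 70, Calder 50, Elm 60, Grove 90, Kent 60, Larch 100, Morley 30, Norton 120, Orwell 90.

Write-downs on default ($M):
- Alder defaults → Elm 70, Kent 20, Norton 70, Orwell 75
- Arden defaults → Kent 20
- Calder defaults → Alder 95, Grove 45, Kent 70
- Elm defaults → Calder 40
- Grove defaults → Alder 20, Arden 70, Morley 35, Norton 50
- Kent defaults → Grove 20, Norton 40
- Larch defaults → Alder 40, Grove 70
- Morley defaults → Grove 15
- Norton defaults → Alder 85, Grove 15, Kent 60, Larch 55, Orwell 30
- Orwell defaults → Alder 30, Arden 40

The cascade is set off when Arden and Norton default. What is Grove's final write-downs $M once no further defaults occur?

35

Round 1 — Arden, Norton default (initial).
  Alder: +85 → 85 ≥ 40
  Grove: +15 → 15 < 90
  Kent: +20+60 → 80 ≥ 60
  Larch: +55 → 55 < 100
  Orwell: +30 → 30 < 90
Round 2 — Alder, Kent default.
  Elm: +70 → 70 ≥ 60
  Grove: +20 → 35 < 90
  Orwell: +75 → 105 ≥ 90
Round 3 — Elm, Orwell default.
  Calder: +40 → 40 < 50
No further defaults.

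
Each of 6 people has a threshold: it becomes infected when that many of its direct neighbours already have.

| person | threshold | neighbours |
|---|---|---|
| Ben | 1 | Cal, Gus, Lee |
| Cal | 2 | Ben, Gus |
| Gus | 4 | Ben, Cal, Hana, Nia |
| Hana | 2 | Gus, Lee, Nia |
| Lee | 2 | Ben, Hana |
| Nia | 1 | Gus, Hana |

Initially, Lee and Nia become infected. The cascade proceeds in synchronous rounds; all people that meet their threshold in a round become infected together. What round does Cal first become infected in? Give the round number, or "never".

Round 1 — Lee, Nia become infected (initial).
Round 2 — checking thresholds:
  Ben: 1 of 3 neighbours ≥ 1, becomes infected.
  Gus: 1 of 4 neighbours < 4, holds.
  Hana: 2 of 3 neighbours ≥ 2, becomes infected.
Round 3 — no new infections; cascade stops.

never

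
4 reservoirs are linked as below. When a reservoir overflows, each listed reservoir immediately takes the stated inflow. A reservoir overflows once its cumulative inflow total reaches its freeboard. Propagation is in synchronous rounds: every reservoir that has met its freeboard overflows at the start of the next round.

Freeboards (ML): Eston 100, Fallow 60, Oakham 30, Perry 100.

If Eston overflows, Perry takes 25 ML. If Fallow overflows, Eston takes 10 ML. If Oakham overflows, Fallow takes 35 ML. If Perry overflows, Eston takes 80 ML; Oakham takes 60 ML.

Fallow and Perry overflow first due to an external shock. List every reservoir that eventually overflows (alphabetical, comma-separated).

Fallow, Oakham, Perry

Round 1 — Fallow, Perry overflow (initial).
  Eston: +10+80 → 90 < 100
  Oakham: +60 → 60 ≥ 30
Round 2 — Oakham overflows.
No further overflows.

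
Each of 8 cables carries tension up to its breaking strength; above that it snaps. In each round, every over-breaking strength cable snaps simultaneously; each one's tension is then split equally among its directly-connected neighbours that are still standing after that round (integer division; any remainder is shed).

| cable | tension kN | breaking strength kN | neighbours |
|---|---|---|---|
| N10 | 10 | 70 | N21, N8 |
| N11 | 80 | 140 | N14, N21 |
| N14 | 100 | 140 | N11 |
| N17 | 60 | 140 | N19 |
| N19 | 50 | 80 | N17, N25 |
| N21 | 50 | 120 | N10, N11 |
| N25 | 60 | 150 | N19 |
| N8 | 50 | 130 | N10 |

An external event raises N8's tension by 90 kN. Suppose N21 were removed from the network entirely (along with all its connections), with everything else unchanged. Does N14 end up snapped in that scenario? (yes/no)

With N21 removed:
Round 1 — N8 at 140 > 130. N8 snaps.
  N8 sheds 140 kN to N10: 140 each.
    N10: 10+140 = 150 > 70
Round 2 — N10 snaps.
  N10 sheds 150 kN: no online neighbours, lost.
No further breaks.

no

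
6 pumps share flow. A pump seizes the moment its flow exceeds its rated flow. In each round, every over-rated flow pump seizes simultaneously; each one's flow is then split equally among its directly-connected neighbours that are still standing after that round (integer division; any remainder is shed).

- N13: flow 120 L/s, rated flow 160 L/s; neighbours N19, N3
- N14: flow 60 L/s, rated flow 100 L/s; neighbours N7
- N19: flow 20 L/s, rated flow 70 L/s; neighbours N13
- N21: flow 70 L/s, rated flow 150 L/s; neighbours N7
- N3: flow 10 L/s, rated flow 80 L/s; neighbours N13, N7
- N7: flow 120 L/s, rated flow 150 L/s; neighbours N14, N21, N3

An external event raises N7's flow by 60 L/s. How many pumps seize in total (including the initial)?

Round 1 — N7 at 180 > 150. N7 seizes.
  N7 sheds 180 L/s to N14, N21, N3: 60 each.
    N14: 60+60 = 120 > 100
    N21: 70+60 = 130 ≤ 150
    N3: 10+60 = 70 ≤ 80
Round 2 — N14 seizes.
  N14 sheds 120 L/s: no online neighbours, lost.
No further seizures.

2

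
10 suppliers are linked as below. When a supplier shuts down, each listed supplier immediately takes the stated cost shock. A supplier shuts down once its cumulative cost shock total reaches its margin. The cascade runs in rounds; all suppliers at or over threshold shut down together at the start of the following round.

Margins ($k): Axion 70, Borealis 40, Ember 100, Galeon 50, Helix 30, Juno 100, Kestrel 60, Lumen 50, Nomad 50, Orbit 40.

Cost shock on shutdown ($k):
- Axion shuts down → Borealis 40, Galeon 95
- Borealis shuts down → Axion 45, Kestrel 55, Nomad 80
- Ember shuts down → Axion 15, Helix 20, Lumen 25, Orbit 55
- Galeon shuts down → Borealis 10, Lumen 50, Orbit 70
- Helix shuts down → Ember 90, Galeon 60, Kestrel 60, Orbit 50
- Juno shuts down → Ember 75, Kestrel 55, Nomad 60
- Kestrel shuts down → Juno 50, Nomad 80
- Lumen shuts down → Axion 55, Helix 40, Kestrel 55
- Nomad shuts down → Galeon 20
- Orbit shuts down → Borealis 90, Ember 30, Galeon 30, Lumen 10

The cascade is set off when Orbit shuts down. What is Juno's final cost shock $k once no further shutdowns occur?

50

Round 1 — Orbit shuts down (initial).
  Borealis: +90 → 90 ≥ 40
  Ember: +30 → 30 < 100
  Galeon: +30 → 30 < 50
  Lumen: +10 → 10 < 50
Round 2 — Borealis shuts down.
  Axion: +45 → 45 < 70
  Kestrel: +55 → 55 < 60
  Nomad: +80 → 80 ≥ 50
Round 3 — Nomad shuts down.
  Galeon: +20 → 50 ≥ 50
Round 4 — Galeon shuts down.
  Lumen: +50 → 60 ≥ 50
Round 5 — Lumen shuts down.
  Axion: +55 → 100 ≥ 70
  Helix: +40 → 40 ≥ 30
  Kestrel: +55 → 110 ≥ 60
Round 6 — Axion, Helix, Kestrel shut down.
  Ember: +90 → 120 ≥ 100
  Juno: +50 → 50 < 100
Round 7 — Ember shuts down.
No further shutdowns.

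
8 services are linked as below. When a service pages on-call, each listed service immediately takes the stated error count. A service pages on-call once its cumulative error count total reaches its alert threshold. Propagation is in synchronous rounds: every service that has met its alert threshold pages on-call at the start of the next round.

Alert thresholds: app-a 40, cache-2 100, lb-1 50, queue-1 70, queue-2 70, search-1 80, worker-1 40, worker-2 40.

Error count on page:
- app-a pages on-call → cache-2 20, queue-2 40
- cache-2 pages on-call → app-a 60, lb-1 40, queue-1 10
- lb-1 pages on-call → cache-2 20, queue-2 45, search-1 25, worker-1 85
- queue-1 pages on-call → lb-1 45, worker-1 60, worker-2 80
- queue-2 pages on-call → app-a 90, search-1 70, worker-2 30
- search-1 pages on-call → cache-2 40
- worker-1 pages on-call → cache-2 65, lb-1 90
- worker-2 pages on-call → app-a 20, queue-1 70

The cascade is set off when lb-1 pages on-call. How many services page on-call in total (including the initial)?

Round 1 — lb-1 pages on-call (initial).
  cache-2: +20 → 20 < 100
  queue-2: +45 → 45 < 70
  search-1: +25 → 25 < 80
  worker-1: +85 → 85 ≥ 40
Round 2 — worker-1 pages on-call.
  cache-2: +65 → 85 < 100
No further pages.

2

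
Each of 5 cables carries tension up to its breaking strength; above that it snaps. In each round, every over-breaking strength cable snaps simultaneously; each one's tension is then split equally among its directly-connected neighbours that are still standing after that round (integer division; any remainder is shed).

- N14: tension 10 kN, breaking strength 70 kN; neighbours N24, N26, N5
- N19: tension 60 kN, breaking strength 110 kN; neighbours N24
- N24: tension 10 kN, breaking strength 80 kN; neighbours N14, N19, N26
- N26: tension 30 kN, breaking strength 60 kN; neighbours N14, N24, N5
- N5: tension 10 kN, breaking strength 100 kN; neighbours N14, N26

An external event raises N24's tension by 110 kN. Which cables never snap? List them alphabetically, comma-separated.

Round 1 — N24 at 120 > 80. N24 snaps.
  N24 sheds 120 kN to N14, N19, N26: 40 each.
    N14: 10+40 = 50 ≤ 70
    N19: 60+40 = 100 ≤ 110
    N26: 30+40 = 70 > 60
Round 2 — N26 snaps.
  N26 sheds 70 kN to N14, N5: 35 each.
    N14: 50+35 = 85 > 70
    N5: 10+35 = 45 ≤ 100
Round 3 — N14 snaps.
  N14 sheds 85 kN to N5: 85 each.
    N5: 45+85 = 130 > 100
Round 4 — N5 snaps.
  N5 sheds 130 kN: no online neighbours, lost.
No further breaks.

N19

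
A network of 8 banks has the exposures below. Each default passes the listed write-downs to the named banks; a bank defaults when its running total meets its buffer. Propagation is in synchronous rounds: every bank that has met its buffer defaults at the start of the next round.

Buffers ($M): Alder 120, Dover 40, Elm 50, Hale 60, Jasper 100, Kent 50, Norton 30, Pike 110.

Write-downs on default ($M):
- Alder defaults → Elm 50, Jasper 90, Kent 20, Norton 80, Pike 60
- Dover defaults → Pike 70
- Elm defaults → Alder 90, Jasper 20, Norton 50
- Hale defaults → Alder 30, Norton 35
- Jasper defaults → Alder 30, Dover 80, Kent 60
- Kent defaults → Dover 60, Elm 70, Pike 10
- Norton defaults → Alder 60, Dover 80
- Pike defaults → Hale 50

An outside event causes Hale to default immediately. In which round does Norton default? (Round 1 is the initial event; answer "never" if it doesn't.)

2

Round 1 — Hale defaults (initial).
  Alder: +30 → 30 < 120
  Norton: +35 → 35 ≥ 30
Round 2 — Norton defaults.
  Alder: +60 → 90 < 120
  Dover: +80 → 80 ≥ 40
Round 3 — Dover defaults.
  Pike: +70 → 70 < 110
No further defaults.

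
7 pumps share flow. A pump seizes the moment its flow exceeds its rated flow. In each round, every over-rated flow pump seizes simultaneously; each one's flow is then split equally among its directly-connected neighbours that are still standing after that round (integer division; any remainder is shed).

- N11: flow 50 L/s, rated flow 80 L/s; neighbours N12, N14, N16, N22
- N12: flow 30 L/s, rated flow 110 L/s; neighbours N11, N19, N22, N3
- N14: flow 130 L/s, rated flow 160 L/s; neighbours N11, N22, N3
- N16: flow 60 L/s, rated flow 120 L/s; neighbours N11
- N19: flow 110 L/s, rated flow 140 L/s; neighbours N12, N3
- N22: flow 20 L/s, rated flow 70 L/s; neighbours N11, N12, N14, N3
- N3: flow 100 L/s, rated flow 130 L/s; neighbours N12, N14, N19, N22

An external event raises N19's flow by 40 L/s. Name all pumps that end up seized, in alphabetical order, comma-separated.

N11, N12, N14, N16, N19, N22, N3

Round 1 — N19 at 150 > 140. N19 seizes.
  N19 sheds 150 L/s to N12, N3: 75 each.
    N12: 30+75 = 105 ≤ 110
    N3: 100+75 = 175 > 130
Round 2 — N3 seizes.
  N3 sheds 175 L/s to N12, N14, N22: 58 each (1 lost).
    N12: 105+58 = 163 > 110
    N14: 130+58 = 188 > 160
    N22: 20+58 = 78 > 70
Round 3 — N12, N14, N22 seize.
  N12 sheds 163 L/s to N11: 163 each.
    N11: 50+163 = 213 > 80
  N14 sheds 188 L/s to N11: 188 each.
    N11: 213+188 = 401 > 80
  N22 sheds 78 L/s to N11: 78 each.
    N11: 401+78 = 479 > 80
Round 4 — N11 seizes.
  N11 sheds 479 L/s to N16: 479 each.
    N16: 60+479 = 539 > 120
Round 5 — N16 seizes.
  N16 sheds 539 L/s: no online neighbours, lost.
No further seizures.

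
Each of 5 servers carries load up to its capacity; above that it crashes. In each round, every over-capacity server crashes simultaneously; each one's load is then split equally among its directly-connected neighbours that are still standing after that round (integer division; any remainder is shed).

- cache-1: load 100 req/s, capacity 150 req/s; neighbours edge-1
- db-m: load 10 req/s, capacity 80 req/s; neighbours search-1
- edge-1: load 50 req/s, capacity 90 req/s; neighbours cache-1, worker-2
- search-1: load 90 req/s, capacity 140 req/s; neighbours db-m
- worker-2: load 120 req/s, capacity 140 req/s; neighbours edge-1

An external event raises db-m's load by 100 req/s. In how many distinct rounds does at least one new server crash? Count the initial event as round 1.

Round 1 — db-m at 110 > 80. db-m crashes.
  db-m sheds 110 req/s to search-1: 110 each.
    search-1: 90+110 = 200 > 140
Round 2 — search-1 crashes.
  search-1 sheds 200 req/s: no online neighbours, lost.
No further crashes.

2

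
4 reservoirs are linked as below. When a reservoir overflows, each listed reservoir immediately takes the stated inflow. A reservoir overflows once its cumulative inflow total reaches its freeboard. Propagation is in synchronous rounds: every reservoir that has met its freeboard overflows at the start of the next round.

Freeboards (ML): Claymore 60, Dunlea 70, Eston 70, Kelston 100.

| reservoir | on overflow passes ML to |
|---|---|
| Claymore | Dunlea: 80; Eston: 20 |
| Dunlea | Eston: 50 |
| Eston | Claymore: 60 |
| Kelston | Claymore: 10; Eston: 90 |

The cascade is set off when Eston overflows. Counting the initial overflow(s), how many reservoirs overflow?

Round 1 — Eston overflows (initial).
  Claymore: +60 → 60 ≥ 60
Round 2 — Claymore overflows.
  Dunlea: +80 → 80 ≥ 70
Round 3 — Dunlea overflows.
No further overflows.

3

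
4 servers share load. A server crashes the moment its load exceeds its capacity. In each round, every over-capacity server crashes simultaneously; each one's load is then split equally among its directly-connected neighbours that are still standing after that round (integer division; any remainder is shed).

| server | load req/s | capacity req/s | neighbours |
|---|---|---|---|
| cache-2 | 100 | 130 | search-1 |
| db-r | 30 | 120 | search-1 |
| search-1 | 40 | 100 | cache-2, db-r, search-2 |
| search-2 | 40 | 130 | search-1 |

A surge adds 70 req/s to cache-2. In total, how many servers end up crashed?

4

Round 1 — cache-2 at 170 > 130. cache-2 crashes.
  cache-2 sheds 170 req/s to search-1: 170 each.
    search-1: 40+170 = 210 > 100
Round 2 — search-1 crashes.
  search-1 sheds 210 req/s to db-r, search-2: 105 each.
    db-r: 30+105 = 135 > 120
    search-2: 40+105 = 145 > 130
Round 3 — db-r, search-2 crash.
  db-r sheds 135 req/s: no online neighbours, lost.
  search-2 sheds 145 req/s: no online neighbours, lost.
No further crashes.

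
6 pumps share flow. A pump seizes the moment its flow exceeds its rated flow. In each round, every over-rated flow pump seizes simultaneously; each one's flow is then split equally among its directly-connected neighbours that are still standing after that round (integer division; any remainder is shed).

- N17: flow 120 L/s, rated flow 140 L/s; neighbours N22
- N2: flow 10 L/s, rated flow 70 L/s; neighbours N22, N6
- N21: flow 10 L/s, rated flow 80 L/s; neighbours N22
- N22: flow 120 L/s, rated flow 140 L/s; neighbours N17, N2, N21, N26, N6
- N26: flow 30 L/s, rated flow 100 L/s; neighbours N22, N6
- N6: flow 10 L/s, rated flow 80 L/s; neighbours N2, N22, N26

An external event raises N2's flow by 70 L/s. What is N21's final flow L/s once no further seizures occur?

Round 1 — N2 at 80 > 70. N2 seizes.
  N2 sheds 80 L/s to N22, N6: 40 each.
    N22: 120+40 = 160 > 140
    N6: 10+40 = 50 ≤ 80
Round 2 — N22 seizes.
  N22 sheds 160 L/s to N17, N21, N26, N6: 40 each.
    N17: 120+40 = 160 > 140
    N21: 10+40 = 50 ≤ 80
    N26: 30+40 = 70 ≤ 100
    N6: 50+40 = 90 > 80
Round 3 — N17, N6 seize.
  N17 sheds 160 L/s: no online neighbours, lost.
  N6 sheds 90 L/s to N26: 90 each.
    N26: 70+90 = 160 > 100
Round 4 — N26 seizes.
  N26 sheds 160 L/s: no online neighbours, lost.
No further seizures.

50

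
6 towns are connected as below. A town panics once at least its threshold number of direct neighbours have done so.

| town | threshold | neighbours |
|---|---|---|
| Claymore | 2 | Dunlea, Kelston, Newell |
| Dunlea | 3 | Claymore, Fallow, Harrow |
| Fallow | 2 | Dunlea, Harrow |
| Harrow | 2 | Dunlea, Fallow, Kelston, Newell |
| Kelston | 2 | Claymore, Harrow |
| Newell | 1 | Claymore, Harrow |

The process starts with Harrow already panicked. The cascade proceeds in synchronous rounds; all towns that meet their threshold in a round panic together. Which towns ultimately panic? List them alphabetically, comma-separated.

Round 1 — Harrow panics (initial).
Round 2 — checking thresholds:
  Dunlea: 1 of 3 neighbours < 3, holds.
  Fallow: 1 of 2 neighbours < 2, holds.
  Kelston: 1 of 2 neighbours < 2, holds.
  Newell: 1 of 2 neighbours ≥ 1, panics.
Round 3 — no new panics; cascade stops.

Harrow, Newell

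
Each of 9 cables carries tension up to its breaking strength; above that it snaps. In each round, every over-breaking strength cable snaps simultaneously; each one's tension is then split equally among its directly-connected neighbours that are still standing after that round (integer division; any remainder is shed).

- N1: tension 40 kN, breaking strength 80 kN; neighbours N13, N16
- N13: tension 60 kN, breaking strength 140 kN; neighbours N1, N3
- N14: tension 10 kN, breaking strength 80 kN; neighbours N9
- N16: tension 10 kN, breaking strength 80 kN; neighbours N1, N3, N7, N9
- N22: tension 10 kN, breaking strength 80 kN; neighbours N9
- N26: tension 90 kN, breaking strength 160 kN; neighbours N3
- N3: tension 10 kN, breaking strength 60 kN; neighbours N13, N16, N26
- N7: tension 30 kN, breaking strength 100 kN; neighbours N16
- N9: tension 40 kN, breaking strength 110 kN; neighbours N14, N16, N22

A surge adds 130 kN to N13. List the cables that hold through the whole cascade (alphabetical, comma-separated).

N14, N22, N26

Round 1 — N13 at 190 > 140. N13 snaps.
  N13 sheds 190 kN to N1, N3: 95 each.
    N1: 40+95 = 135 > 80
    N3: 10+95 = 105 > 60
Round 2 — N1, N3 snap.
  N1 sheds 135 kN to N16: 135 each.
    N16: 10+135 = 145 > 80
  N3 sheds 105 kN to N16, N26: 52 each (1 lost).
    N16: 145+52 = 197 > 80
    N26: 90+52 = 142 ≤ 160
Round 3 — N16 snaps.
  N16 sheds 197 kN to N7, N9: 98 each (1 lost).
    N7: 30+98 = 128 > 100
    N9: 40+98 = 138 > 110
Round 4 — N7, N9 snap.
  N7 sheds 128 kN: no online neighbours, lost.
  N9 sheds 138 kN to N14, N22: 69 each.
    N14: 10+69 = 79 ≤ 80
    N22: 10+69 = 79 ≤ 80
No further breaks.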